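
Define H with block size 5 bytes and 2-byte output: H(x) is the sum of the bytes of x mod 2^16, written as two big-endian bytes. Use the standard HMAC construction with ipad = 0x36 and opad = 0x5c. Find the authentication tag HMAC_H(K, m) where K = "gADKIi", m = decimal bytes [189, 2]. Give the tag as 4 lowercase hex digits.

029f

Key "gADKIi" = 67 41 44 4b 49 69 is 6 bytes > B = 5, so hash it first: H(key) = 01 e9, then zero-pad to 5 bytes: K' = 01 e9 00 00 00.
K' ⊕ ipad = 37 df 36 36 36.  K' ⊕ opad = 5d b5 5c 5c 5c.
Inner input = (K'⊕ipad) ∥ m = 37 df 36 36 36 ∥ bd 02.
Inner hash: sum = 55+223+54+54+54+189+2 = 631 → 02 77.
Outer input = (K'⊕opad) ∥ inner = 5d b5 5c 5c 5c ∥ 02 77.
Outer hash (tag): sum = 93+181+92+92+92+2+119 = 671 → 02 9f.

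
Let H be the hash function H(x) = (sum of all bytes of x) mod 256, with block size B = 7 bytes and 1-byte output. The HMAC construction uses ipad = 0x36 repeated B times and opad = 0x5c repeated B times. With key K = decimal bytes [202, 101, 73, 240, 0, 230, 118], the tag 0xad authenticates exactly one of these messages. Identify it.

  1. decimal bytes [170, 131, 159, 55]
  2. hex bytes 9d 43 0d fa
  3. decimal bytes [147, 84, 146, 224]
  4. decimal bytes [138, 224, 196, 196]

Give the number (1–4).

1

Key decimal bytes [202, 101, 73, 240, 0, 230, 118] = ca 65 49 f0 00 e6 76 is exactly B = 7 bytes: K' = ca 65 49 f0 00 e6 76.
K' ⊕ ipad = fc 53 7f c6 36 d0 40; K' ⊕ opad = 96 39 15 ac 5c ba 2a.
m1: inner = H(fc 53 7f c6 36 d0 40 aa 83 9f 37) = dd; tag = H(96 39 15 ac 5c ba 2a dd) = ad ← matches
m2: inner = H(fc 53 7f c6 36 d0 40 9d 43 0d fa) = c1; tag = H(96 39 15 ac 5c ba 2a c1) = 91
m3: inner = H(fc 53 7f c6 36 d0 40 93 54 92 e0) = 33; tag = H(96 39 15 ac 5c ba 2a 33) = 03
m4: inner = H(fc 53 7f c6 36 d0 40 8a e0 c4 c4) = cc; tag = H(96 39 15 ac 5c ba 2a cc) = 9c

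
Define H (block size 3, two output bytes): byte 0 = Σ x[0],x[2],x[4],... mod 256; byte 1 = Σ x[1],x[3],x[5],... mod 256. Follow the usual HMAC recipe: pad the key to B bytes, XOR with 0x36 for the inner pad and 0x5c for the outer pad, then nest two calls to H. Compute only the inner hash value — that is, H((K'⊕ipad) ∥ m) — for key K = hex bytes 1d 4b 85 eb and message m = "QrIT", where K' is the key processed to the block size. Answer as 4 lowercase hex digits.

909a

Key hex bytes 1d 4b 85 eb is 4 bytes > B = 3, so hash it first: H(key) = a2 36, then zero-pad to 3 bytes: K' = a2 36 00.
K' ⊕ ipad = 94 00 36.
Inner input = 94 00 36 ∥ 51 72 49 54.
Inner hash: even-index sum = 400 mod 256 = 144; odd-index sum = 154 mod 256 = 154 → 90 9a.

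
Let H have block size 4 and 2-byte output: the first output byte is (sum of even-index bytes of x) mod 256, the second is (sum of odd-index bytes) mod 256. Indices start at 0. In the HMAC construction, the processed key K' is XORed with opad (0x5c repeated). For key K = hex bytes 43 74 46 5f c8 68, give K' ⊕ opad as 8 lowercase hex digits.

Key hex bytes 43 74 46 5f c8 68 is 6 bytes > B = 4, so hash it first: H(key) = 51 3b, then zero-pad to 4 bytes: K' = 51 3b 00 00.
XOR each byte with 0x5c: 51⊕5c=0d, 3b⊕5c=67, 00⊕5c=5c, 00⊕5c=5c.

0d675c5c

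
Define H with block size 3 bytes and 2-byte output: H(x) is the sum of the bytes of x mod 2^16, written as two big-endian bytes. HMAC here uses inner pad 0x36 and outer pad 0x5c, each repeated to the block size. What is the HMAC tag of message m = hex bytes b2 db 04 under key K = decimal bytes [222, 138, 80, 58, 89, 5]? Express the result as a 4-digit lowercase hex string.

Key decimal bytes [222, 138, 80, 58, 89, 5] = de 8a 50 3a 59 05 is 6 bytes > B = 3, so hash it first: H(key) = 02 50, then zero-pad to 3 bytes: K' = 02 50 00.
K' ⊕ ipad = 34 66 36.  K' ⊕ opad = 5e 0c 5c.
Inner input = (K'⊕ipad) ∥ m = 34 66 36 ∥ b2 db 04.
Inner hash: sum = 52+102+54+178+219+4 = 609 → 02 61.
Outer input = (K'⊕opad) ∥ inner = 5e 0c 5c ∥ 02 61.
Outer hash (tag): sum = 94+12+92+2+97 = 297 → 01 29.

0129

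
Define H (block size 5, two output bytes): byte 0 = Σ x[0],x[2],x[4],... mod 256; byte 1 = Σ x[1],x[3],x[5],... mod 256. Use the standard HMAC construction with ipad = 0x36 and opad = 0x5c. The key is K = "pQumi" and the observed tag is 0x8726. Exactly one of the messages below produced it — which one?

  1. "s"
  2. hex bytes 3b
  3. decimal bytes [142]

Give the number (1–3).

Key "pQumi" = 70 51 75 6d 69 is exactly B = 5 bytes: K' = 70 51 75 6d 69.
K' ⊕ ipad = 46 67 43 5b 5f; K' ⊕ opad = 2c 0d 29 31 35.
m1: inner = H(46 67 43 5b 5f 73) = e8 35; tag = H(2c 0d 29 31 35 e8 35) = bf26
m2: inner = H(46 67 43 5b 5f 3b) = e8 fd; tag = H(2c 0d 29 31 35 e8 fd) = 8726 ← matches
m3: inner = H(46 67 43 5b 5f 8e) = e8 50; tag = H(2c 0d 29 31 35 e8 50) = da26

2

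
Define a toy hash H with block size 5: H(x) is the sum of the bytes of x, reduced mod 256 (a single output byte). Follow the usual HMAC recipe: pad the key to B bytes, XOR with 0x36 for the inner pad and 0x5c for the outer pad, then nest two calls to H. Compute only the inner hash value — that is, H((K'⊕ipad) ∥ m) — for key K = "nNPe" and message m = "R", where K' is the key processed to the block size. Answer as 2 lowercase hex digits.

11

Key "nNPe" = 6e 4e 50 65 is 4 bytes ≤ B = 5; zero-pad to 5 bytes: K' = 6e 4e 50 65 00.
K' ⊕ ipad = 58 78 66 53 36.
Inner input = 58 78 66 53 36 ∥ 52.
Inner hash: sum = 88+120+102+83+54+82 = 529; mod 256 = 17 → 11.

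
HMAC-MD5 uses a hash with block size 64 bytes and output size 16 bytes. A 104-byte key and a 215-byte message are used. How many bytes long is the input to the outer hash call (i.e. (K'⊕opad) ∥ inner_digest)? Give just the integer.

Key is 104 > 64 bytes, so it is hashed to 16 bytes then zero-padded to 64: |K'| = 64.
Outer input = (K'⊕opad) ∥ H(inner) → 64 + 16 = 80 bytes.

80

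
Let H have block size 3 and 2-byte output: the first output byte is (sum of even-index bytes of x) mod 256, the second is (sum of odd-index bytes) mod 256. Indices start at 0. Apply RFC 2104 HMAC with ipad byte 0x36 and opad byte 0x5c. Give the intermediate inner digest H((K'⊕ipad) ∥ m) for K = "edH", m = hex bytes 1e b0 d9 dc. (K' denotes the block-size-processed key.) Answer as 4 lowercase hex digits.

5d49

Key "edH" = 65 64 48 is exactly B = 3 bytes: K' = 65 64 48.
K' ⊕ ipad = 53 52 7e.
Inner input = 53 52 7e ∥ 1e b0 d9 dc.
Inner hash: even-index sum = 605 mod 256 = 93; odd-index sum = 329 mod 256 = 73 → 5d 49.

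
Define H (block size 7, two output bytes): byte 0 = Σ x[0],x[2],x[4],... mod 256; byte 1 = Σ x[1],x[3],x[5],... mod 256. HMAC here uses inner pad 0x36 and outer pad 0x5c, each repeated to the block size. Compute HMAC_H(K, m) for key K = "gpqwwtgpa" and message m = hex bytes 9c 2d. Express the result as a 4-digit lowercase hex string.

643f

Key "gpqwwtgpa" = 67 70 71 77 77 74 67 70 61 is 9 bytes > B = 7, so hash it first: H(key) = 17 cb, then zero-pad to 7 bytes: K' = 17 cb 00 00 00 00 00.
K' ⊕ ipad = 21 fd 36 36 36 36 36.  K' ⊕ opad = 4b 97 5c 5c 5c 5c 5c.
Inner input = (K'⊕ipad) ∥ m = 21 fd 36 36 36 36 36 ∥ 9c 2d.
Inner hash: even-index sum = 240 mod 256 = 240; odd-index sum = 517 mod 256 = 5 → f0 05.
Outer input = (K'⊕opad) ∥ inner = 4b 97 5c 5c 5c 5c 5c ∥ f0 05.
Outer hash (tag): even-index sum = 356 mod 256 = 100; odd-index sum = 575 mod 256 = 63 → 64 3f.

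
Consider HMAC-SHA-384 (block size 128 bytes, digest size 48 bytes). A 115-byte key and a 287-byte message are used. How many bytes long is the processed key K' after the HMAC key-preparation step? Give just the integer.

128

Key is 115 ≤ 128 bytes, zero-padded: |K'| = 128.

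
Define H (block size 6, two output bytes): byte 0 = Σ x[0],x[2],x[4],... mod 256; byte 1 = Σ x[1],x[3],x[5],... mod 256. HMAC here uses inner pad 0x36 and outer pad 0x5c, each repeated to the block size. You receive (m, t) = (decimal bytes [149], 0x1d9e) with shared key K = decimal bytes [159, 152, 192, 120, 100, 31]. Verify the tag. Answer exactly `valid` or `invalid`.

Key decimal bytes [159, 152, 192, 120, 100, 31] = 9f 98 c0 78 64 1f is exactly B = 6 bytes: K' = 9f 98 c0 78 64 1f.
K' ⊕ ipad = a9 ae f6 4e 52 29; K' ⊕ opad = c3 c4 9c 24 38 43.
Inner hash: even-index sum = 646 mod 256 = 134; odd-index sum = 293 mod 256 = 37 → 86 25.
Outer hash (recomputed tag): even-index sum = 541 mod 256 = 29; odd-index sum = 336 mod 256 = 80 → 1d 50.
Recomputed tag = 1d50; claimed = 1d9e → mismatch.

invalid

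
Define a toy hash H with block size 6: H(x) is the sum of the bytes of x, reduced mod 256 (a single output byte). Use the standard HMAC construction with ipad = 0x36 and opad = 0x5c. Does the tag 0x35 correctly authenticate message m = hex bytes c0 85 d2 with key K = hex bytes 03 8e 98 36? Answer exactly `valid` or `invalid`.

Key hex bytes 03 8e 98 36 is 4 bytes ≤ B = 6; zero-pad to 6 bytes: K' = 03 8e 98 36 00 00.
K' ⊕ ipad = 35 b8 ae 00 36 36; K' ⊕ opad = 5f d2 c4 6a 5c 5c.
Inner hash: sum = 53+184+174+0+54+54+192+133+210 = 1054; mod 256 = 30 → 1e.
Outer hash (recomputed tag): sum = 95+210+196+106+92+92+30 = 821; mod 256 = 53 → 35.
Recomputed tag = 35; claimed = 35 → match.

valid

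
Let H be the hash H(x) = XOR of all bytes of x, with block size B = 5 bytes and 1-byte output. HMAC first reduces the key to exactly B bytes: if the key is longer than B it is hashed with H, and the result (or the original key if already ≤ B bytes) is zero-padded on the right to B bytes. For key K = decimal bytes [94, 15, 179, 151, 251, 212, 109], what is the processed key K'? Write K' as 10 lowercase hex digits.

3700000000

|K| = 7 > B = 5, so first hash the key.
H(K): XOR 5e⊕0f⊕b3⊕97⊕fb⊕d4⊕6d = 37.
Zero-pad H(K) = 37 to 5 bytes: K' = 37 00 00 00 00.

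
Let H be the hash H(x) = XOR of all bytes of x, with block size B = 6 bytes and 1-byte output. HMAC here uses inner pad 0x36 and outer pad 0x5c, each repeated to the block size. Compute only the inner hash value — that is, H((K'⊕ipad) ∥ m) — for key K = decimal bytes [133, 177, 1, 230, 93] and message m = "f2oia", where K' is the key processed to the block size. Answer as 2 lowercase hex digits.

bd

Key decimal bytes [133, 177, 1, 230, 93] = 85 b1 01 e6 5d is 5 bytes ≤ B = 6; zero-pad to 6 bytes: K' = 85 b1 01 e6 5d 00.
K' ⊕ ipad = b3 87 37 d0 6b 36.
Inner input = b3 87 37 d0 6b 36 ∥ 66 32 6f 69 61.
Inner hash: XOR b3⊕87⊕37⊕d0⊕6b⊕36⊕66⊕32⊕6f⊕69⊕61 = bd.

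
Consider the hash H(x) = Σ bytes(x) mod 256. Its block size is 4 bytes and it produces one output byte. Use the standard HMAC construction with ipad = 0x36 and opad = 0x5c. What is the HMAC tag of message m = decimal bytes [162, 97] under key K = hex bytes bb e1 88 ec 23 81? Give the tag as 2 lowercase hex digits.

23

Key hex bytes bb e1 88 ec 23 81 is 6 bytes > B = 4, so hash it first: H(key) = b4, then zero-pad to 4 bytes: K' = b4 00 00 00.
K' ⊕ ipad = 82 36 36 36.  K' ⊕ opad = e8 5c 5c 5c.
Inner input = (K'⊕ipad) ∥ m = 82 36 36 36 ∥ a2 61.
Inner hash: sum = 130+54+54+54+162+97 = 551; mod 256 = 39 → 27.
Outer input = (K'⊕opad) ∥ inner = e8 5c 5c 5c ∥ 27.
Outer hash (tag): sum = 232+92+92+92+39 = 547; mod 256 = 35 → 23.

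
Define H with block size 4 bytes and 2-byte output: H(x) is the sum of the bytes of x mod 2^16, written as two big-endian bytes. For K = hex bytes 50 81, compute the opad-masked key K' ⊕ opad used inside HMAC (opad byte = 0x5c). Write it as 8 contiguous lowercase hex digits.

0cdd5c5c

Key hex bytes 50 81 is 2 bytes ≤ B = 4; zero-pad to 4 bytes: K' = 50 81 00 00.
XOR each byte with 0x5c: 50⊕5c=0c, 81⊕5c=dd, 00⊕5c=5c, 00⊕5c=5c.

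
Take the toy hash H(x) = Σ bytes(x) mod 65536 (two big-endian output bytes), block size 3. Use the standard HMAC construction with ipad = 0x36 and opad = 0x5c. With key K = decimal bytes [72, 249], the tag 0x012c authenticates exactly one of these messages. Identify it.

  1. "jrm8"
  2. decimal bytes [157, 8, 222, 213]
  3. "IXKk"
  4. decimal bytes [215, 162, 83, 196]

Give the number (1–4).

Key decimal bytes [72, 249] = 48 f9 is 2 bytes ≤ B = 3; zero-pad to 3 bytes: K' = 48 f9 00.
K' ⊕ ipad = 7e cf 36; K' ⊕ opad = 14 a5 5c.
m1: inner = H(7e cf 36 6a 72 6d 38) = 03 04; tag = H(14 a5 5c 03 04) = 011c
m2: inner = H(7e cf 36 9d 08 de d5) = 03 db; tag = H(14 a5 5c 03 db) = 01f3
m3: inner = H(7e cf 36 49 58 4b 6b) = 02 da; tag = H(14 a5 5c 02 da) = 01f1
m4: inner = H(7e cf 36 d7 a2 53 c4) = 04 13; tag = H(14 a5 5c 04 13) = 012c ← matches

4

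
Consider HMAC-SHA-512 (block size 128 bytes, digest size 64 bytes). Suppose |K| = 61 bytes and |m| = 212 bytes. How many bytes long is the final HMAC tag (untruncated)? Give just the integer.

The tag is one SHA-512 digest: 64 bytes.

64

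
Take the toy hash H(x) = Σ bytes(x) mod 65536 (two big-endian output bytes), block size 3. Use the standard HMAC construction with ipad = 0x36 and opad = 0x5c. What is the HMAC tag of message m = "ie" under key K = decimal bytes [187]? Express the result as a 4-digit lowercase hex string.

0267

Key decimal bytes [187] = bb is 1 byte ≤ B = 3; zero-pad to 3 bytes: K' = bb 00 00.
K' ⊕ ipad = 8d 36 36.  K' ⊕ opad = e7 5c 5c.
Inner input = (K'⊕ipad) ∥ m = 8d 36 36 ∥ 69 65.
Inner hash: sum = 141+54+54+105+101 = 455 → 01 c7.
Outer input = (K'⊕opad) ∥ inner = e7 5c 5c ∥ 01 c7.
Outer hash (tag): sum = 231+92+92+1+199 = 615 → 02 67.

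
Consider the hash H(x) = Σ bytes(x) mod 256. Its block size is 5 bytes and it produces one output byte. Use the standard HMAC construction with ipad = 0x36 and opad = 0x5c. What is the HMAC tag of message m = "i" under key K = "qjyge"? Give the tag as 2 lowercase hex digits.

fb

Key "qjyge" = 71 6a 79 67 65 is exactly B = 5 bytes: K' = 71 6a 79 67 65.
K' ⊕ ipad = 47 5c 4f 51 53.  K' ⊕ opad = 2d 36 25 3b 39.
Inner input = (K'⊕ipad) ∥ m = 47 5c 4f 51 53 ∥ 69.
Inner hash: sum = 71+92+79+81+83+105 = 511; mod 256 = 255 → ff.
Outer input = (K'⊕opad) ∥ inner = 2d 36 25 3b 39 ∥ ff.
Outer hash (tag): sum = 45+54+37+59+57+255 = 507; mod 256 = 251 → fb.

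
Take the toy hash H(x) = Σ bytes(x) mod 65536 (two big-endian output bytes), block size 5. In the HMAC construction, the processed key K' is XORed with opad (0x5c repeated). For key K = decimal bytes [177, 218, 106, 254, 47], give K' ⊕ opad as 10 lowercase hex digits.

ed8636a273

Key decimal bytes [177, 218, 106, 254, 47] = b1 da 6a fe 2f is exactly B = 5 bytes: K' = b1 da 6a fe 2f.
XOR each byte with 0x5c: b1⊕5c=ed, da⊕5c=86, 6a⊕5c=36, fe⊕5c=a2, 2f⊕5c=73.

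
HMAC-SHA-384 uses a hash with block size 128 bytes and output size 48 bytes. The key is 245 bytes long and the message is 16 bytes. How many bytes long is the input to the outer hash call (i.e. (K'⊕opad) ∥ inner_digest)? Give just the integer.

Key is 245 > 128 bytes, so it is hashed to 48 bytes then zero-padded to 128: |K'| = 128.
Outer input = (K'⊕opad) ∥ H(inner) → 128 + 48 = 176 bytes.

176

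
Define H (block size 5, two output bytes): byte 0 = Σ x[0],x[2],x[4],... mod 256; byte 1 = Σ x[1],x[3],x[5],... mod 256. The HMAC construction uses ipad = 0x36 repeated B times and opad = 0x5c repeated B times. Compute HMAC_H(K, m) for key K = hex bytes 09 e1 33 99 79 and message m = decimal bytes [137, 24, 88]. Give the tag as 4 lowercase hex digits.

502d

Key hex bytes 09 e1 33 99 79 is exactly B = 5 bytes: K' = 09 e1 33 99 79.
K' ⊕ ipad = 3f d7 05 af 4f.  K' ⊕ opad = 55 bd 6f c5 25.
Inner input = (K'⊕ipad) ∥ m = 3f d7 05 af 4f ∥ 89 18 58.
Inner hash: even-index sum = 171 mod 256 = 171; odd-index sum = 615 mod 256 = 103 → ab 67.
Outer input = (K'⊕opad) ∥ inner = 55 bd 6f c5 25 ∥ ab 67.
Outer hash (tag): even-index sum = 336 mod 256 = 80; odd-index sum = 557 mod 256 = 45 → 50 2d.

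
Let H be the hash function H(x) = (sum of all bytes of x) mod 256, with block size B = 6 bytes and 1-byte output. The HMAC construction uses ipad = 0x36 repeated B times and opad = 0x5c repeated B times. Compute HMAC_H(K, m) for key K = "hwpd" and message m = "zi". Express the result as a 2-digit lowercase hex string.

Key "hwpd" = 68 77 70 64 is 4 bytes ≤ B = 6; zero-pad to 6 bytes: K' = 68 77 70 64 00 00.
K' ⊕ ipad = 5e 41 46 52 36 36.  K' ⊕ opad = 34 2b 2c 38 5c 5c.
Inner input = (K'⊕ipad) ∥ m = 5e 41 46 52 36 36 ∥ 7a 69.
Inner hash: sum = 94+65+70+82+54+54+122+105 = 646; mod 256 = 134 → 86.
Outer input = (K'⊕opad) ∥ inner = 34 2b 2c 38 5c 5c ∥ 86.
Outer hash (tag): sum = 52+43+44+56+92+92+134 = 513; mod 256 = 1 → 01.

01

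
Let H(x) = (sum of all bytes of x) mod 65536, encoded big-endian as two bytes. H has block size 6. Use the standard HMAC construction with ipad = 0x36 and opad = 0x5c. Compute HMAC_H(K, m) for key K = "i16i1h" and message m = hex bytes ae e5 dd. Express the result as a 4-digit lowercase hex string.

Key "i16i1h" = 69 31 36 69 31 68 is exactly B = 6 bytes: K' = 69 31 36 69 31 68.
K' ⊕ ipad = 5f 07 00 5f 07 5e.  K' ⊕ opad = 35 6d 6a 35 6d 34.
Inner input = (K'⊕ipad) ∥ m = 5f 07 00 5f 07 5e ∥ ae e5 dd.
Inner hash: sum = 95+7+0+95+7+94+174+229+221 = 922 → 03 9a.
Outer input = (K'⊕opad) ∥ inner = 35 6d 6a 35 6d 34 ∥ 03 9a.
Outer hash (tag): sum = 53+109+106+53+109+52+3+154 = 639 → 02 7f.

027f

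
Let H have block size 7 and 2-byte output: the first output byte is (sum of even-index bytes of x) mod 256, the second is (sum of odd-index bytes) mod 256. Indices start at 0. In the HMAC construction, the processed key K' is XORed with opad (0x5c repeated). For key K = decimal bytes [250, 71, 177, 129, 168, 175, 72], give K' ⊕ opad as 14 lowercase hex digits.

a61bedddf4f314

Key decimal bytes [250, 71, 177, 129, 168, 175, 72] = fa 47 b1 81 a8 af 48 is exactly B = 7 bytes: K' = fa 47 b1 81 a8 af 48.
XOR each byte with 0x5c: fa⊕5c=a6, 47⊕5c=1b, b1⊕5c=ed, 81⊕5c=dd, a8⊕5c=f4, af⊕5c=f3, 48⊕5c=14.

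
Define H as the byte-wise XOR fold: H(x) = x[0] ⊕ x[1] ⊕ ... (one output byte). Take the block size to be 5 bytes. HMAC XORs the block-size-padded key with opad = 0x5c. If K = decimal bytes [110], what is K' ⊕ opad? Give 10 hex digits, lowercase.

325c5c5c5c

Key decimal bytes [110] = 6e is 1 byte ≤ B = 5; zero-pad to 5 bytes: K' = 6e 00 00 00 00.
XOR each byte with 0x5c: 6e⊕5c=32, 00⊕5c=5c, 00⊕5c=5c, 00⊕5c=5c, 00⊕5c=5c.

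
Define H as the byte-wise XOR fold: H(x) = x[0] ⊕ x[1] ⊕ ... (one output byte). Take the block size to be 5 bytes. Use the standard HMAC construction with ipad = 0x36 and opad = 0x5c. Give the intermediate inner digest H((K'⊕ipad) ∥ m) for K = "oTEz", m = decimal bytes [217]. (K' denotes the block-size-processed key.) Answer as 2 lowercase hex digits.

eb

Key "oTEz" = 6f 54 45 7a is 4 bytes ≤ B = 5; zero-pad to 5 bytes: K' = 6f 54 45 7a 00.
K' ⊕ ipad = 59 62 73 4c 36.
Inner input = 59 62 73 4c 36 ∥ d9.
Inner hash: XOR 59⊕62⊕73⊕4c⊕36⊕d9 = eb.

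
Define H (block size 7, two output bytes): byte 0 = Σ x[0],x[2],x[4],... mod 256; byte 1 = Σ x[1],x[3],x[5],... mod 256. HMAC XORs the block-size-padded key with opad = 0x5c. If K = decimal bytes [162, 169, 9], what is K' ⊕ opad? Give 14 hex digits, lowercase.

fef5555c5c5c5c

Key decimal bytes [162, 169, 9] = a2 a9 09 is 3 bytes ≤ B = 7; zero-pad to 7 bytes: K' = a2 a9 09 00 00 00 00.
XOR each byte with 0x5c: a2⊕5c=fe, a9⊕5c=f5, 09⊕5c=55, 00⊕5c=5c, 00⊕5c=5c, 00⊕5c=5c, 00⊕5c=5c.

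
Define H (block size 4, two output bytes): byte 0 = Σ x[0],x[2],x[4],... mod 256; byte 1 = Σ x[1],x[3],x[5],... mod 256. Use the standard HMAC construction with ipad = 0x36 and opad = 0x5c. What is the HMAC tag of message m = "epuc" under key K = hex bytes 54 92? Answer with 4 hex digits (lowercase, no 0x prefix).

Key hex bytes 54 92 is 2 bytes ≤ B = 4; zero-pad to 4 bytes: K' = 54 92 00 00.
K' ⊕ ipad = 62 a4 36 36.  K' ⊕ opad = 08 ce 5c 5c.
Inner input = (K'⊕ipad) ∥ m = 62 a4 36 36 ∥ 65 70 75 63.
Inner hash: even-index sum = 370 mod 256 = 114; odd-index sum = 429 mod 256 = 173 → 72 ad.
Outer input = (K'⊕opad) ∥ inner = 08 ce 5c 5c ∥ 72 ad.
Outer hash (tag): even-index sum = 214 mod 256 = 214; odd-index sum = 471 mod 256 = 215 → d6 d7.

d6d7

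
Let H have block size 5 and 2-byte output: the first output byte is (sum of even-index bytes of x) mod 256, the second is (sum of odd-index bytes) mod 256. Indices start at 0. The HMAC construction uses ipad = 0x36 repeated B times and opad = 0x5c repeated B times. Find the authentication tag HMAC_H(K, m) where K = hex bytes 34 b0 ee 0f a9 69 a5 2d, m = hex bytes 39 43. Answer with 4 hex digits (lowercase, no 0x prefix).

b65a

Key hex bytes 34 b0 ee 0f a9 69 a5 2d is 8 bytes > B = 5, so hash it first: H(key) = 70 55, then zero-pad to 5 bytes: K' = 70 55 00 00 00.
K' ⊕ ipad = 46 63 36 36 36.  K' ⊕ opad = 2c 09 5c 5c 5c.
Inner input = (K'⊕ipad) ∥ m = 46 63 36 36 36 ∥ 39 43.
Inner hash: even-index sum = 245 mod 256 = 245; odd-index sum = 210 mod 256 = 210 → f5 d2.
Outer input = (K'⊕opad) ∥ inner = 2c 09 5c 5c 5c ∥ f5 d2.
Outer hash (tag): even-index sum = 438 mod 256 = 182; odd-index sum = 346 mod 256 = 90 → b6 5a.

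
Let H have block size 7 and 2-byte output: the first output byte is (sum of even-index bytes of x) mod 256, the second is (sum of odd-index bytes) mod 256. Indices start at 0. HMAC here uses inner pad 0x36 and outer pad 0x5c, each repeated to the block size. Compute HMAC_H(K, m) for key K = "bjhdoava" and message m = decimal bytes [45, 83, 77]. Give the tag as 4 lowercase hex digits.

9312

Key "bjhdoava" = 62 6a 68 64 6f 61 76 61 is 8 bytes > B = 7, so hash it first: H(key) = af 90, then zero-pad to 7 bytes: K' = af 90 00 00 00 00 00.
K' ⊕ ipad = 99 a6 36 36 36 36 36.  K' ⊕ opad = f3 cc 5c 5c 5c 5c 5c.
Inner input = (K'⊕ipad) ∥ m = 99 a6 36 36 36 36 36 ∥ 2d 53 4d.
Inner hash: even-index sum = 398 mod 256 = 142; odd-index sum = 396 mod 256 = 140 → 8e 8c.
Outer input = (K'⊕opad) ∥ inner = f3 cc 5c 5c 5c 5c 5c ∥ 8e 8c.
Outer hash (tag): even-index sum = 659 mod 256 = 147; odd-index sum = 530 mod 256 = 18 → 93 12.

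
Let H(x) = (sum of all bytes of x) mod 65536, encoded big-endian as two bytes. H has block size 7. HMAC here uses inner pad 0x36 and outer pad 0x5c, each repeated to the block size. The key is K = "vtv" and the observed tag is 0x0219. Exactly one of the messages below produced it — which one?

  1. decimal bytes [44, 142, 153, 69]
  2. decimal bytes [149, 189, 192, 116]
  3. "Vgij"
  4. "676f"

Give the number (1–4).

3

Key "vtv" = 76 74 76 is 3 bytes ≤ B = 7; zero-pad to 7 bytes: K' = 76 74 76 00 00 00 00.
K' ⊕ ipad = 40 42 40 36 36 36 36; K' ⊕ opad = 2a 28 2a 5c 5c 5c 5c.
m1: inner = H(40 42 40 36 36 36 36 2c 8e 99 45) = 03 32; tag = H(2a 28 2a 5c 5c 5c 5c 03 32) = 0221
m2: inner = H(40 42 40 36 36 36 36 95 bd c0 74) = 04 20; tag = H(2a 28 2a 5c 5c 5c 5c 04 20) = 0210
m3: inner = H(40 42 40 36 36 36 36 56 67 69 6a) = 03 2a; tag = H(2a 28 2a 5c 5c 5c 5c 03 2a) = 0219 ← matches
m4: inner = H(40 42 40 36 36 36 36 36 37 36 66) = 02 a3; tag = H(2a 28 2a 5c 5c 5c 5c 02 a3) = 0291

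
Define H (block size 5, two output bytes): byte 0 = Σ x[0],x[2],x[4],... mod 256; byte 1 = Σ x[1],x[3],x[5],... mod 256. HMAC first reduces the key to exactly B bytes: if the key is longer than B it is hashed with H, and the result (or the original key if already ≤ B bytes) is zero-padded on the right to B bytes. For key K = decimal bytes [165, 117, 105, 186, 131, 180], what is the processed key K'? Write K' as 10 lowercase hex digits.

91e3000000

|K| = 6 > B = 5, so first hash the key.
H(K): even-index sum = 401 mod 256 = 145; odd-index sum = 483 mod 256 = 227 → 91 e3.
Zero-pad H(K) = 91 e3 to 5 bytes: K' = 91 e3 00 00 00.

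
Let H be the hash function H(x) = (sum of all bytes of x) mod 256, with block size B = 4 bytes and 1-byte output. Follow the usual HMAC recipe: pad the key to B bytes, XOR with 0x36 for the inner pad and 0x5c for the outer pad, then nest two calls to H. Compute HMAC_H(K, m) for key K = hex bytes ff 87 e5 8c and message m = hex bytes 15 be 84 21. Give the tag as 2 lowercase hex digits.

Key hex bytes ff 87 e5 8c is exactly B = 4 bytes: K' = ff 87 e5 8c.
K' ⊕ ipad = c9 b1 d3 ba.  K' ⊕ opad = a3 db b9 d0.
Inner input = (K'⊕ipad) ∥ m = c9 b1 d3 ba ∥ 15 be 84 21.
Inner hash: sum = 201+177+211+186+21+190+132+33 = 1151; mod 256 = 127 → 7f.
Outer input = (K'⊕opad) ∥ inner = a3 db b9 d0 ∥ 7f.
Outer hash (tag): sum = 163+219+185+208+127 = 902; mod 256 = 134 → 86.

86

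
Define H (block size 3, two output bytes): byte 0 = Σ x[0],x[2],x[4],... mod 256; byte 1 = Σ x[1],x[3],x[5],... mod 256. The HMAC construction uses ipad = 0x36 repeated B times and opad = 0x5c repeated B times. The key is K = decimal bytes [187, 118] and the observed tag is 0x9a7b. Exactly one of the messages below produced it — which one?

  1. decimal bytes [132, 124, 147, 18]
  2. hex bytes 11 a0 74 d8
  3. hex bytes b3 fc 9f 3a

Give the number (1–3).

1

Key decimal bytes [187, 118] = bb 76 is 2 bytes ≤ B = 3; zero-pad to 3 bytes: K' = bb 76 00.
K' ⊕ ipad = 8d 40 36; K' ⊕ opad = e7 2a 5c.
m1: inner = H(8d 40 36 84 7c 93 12) = 51 57; tag = H(e7 2a 5c 51 57) = 9a7b ← matches
m2: inner = H(8d 40 36 11 a0 74 d8) = 3b c5; tag = H(e7 2a 5c 3b c5) = 0865
m3: inner = H(8d 40 36 b3 fc 9f 3a) = f9 92; tag = H(e7 2a 5c f9 92) = d523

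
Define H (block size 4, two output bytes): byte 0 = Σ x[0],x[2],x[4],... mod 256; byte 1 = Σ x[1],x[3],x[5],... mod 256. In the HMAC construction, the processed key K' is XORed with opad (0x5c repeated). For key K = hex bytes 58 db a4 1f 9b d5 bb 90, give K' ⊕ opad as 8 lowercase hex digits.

0e035c5c

Key hex bytes 58 db a4 1f 9b d5 bb 90 is 8 bytes > B = 4, so hash it first: H(key) = 52 5f, then zero-pad to 4 bytes: K' = 52 5f 00 00.
XOR each byte with 0x5c: 52⊕5c=0e, 5f⊕5c=03, 00⊕5c=5c, 00⊕5c=5c.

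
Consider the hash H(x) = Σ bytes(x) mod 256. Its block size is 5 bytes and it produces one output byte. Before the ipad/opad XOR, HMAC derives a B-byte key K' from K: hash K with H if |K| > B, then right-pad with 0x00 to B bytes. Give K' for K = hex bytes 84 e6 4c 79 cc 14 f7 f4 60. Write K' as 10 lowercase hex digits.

5a00000000

|K| = 9 > B = 5, so first hash the key.
H(K): sum = 132+230+76+121+204+20+247+244+96 = 1370; mod 256 = 90 → 5a.
Zero-pad H(K) = 5a to 5 bytes: K' = 5a 00 00 00 00.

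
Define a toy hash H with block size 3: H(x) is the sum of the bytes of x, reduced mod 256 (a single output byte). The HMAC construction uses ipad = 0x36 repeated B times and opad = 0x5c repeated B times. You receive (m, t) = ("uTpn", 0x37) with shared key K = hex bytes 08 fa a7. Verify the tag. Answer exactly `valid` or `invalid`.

valid

Key hex bytes 08 fa a7 is exactly B = 3 bytes: K' = 08 fa a7.
K' ⊕ ipad = 3e cc 91; K' ⊕ opad = 54 a6 fb.
Inner hash: sum = 62+204+145+117+84+112+110 = 834; mod 256 = 66 → 42.
Outer hash (recomputed tag): sum = 84+166+251+66 = 567; mod 256 = 55 → 37.
Recomputed tag = 37; claimed = 37 → match.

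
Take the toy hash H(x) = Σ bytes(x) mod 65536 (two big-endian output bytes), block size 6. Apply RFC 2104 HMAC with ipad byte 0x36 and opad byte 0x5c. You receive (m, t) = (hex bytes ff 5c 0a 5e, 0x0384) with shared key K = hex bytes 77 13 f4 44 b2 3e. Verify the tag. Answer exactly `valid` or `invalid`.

invalid

Key hex bytes 77 13 f4 44 b2 3e is exactly B = 6 bytes: K' = 77 13 f4 44 b2 3e.
K' ⊕ ipad = 41 25 c2 72 84 08; K' ⊕ opad = 2b 4f a8 18 ee 62.
Inner hash: sum = 65+37+194+114+132+8+255+92+10+94 = 1001 → 03 e9.
Outer hash (recomputed tag): sum = 43+79+168+24+238+98+3+233 = 886 → 03 76.
Recomputed tag = 0376; claimed = 0384 → mismatch.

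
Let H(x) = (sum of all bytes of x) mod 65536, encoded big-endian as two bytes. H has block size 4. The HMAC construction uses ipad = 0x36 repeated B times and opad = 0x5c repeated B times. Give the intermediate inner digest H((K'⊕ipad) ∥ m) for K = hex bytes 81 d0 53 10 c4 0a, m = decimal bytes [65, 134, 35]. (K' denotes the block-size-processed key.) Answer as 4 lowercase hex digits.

Key hex bytes 81 d0 53 10 c4 0a is 6 bytes > B = 4, so hash it first: H(key) = 02 82, then zero-pad to 4 bytes: K' = 02 82 00 00.
K' ⊕ ipad = 34 b4 36 36.
Inner input = 34 b4 36 36 ∥ 41 86 23.
Inner hash: sum = 52+180+54+54+65+134+35 = 574 → 02 3e.

023e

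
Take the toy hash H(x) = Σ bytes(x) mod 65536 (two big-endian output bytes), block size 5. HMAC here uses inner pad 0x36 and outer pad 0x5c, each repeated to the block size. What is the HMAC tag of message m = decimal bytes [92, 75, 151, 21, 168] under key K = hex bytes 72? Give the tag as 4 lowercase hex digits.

Key hex bytes 72 is 1 byte ≤ B = 5; zero-pad to 5 bytes: K' = 72 00 00 00 00.
K' ⊕ ipad = 44 36 36 36 36.  K' ⊕ opad = 2e 5c 5c 5c 5c.
Inner input = (K'⊕ipad) ∥ m = 44 36 36 36 36 ∥ 5c 4b 97 15 a8.
Inner hash: sum = 68+54+54+54+54+92+75+151+21+168 = 791 → 03 17.
Outer input = (K'⊕opad) ∥ inner = 2e 5c 5c 5c 5c ∥ 03 17.
Outer hash (tag): sum = 46+92+92+92+92+3+23 = 440 → 01 b8.

01b8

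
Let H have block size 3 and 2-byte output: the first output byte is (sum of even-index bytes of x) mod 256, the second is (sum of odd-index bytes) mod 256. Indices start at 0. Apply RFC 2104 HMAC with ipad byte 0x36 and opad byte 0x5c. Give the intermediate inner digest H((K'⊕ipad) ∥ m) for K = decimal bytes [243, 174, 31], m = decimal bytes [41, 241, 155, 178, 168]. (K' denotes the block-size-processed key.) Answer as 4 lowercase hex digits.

Key decimal bytes [243, 174, 31] = f3 ae 1f is exactly B = 3 bytes: K' = f3 ae 1f.
K' ⊕ ipad = c5 98 29.
Inner input = c5 98 29 ∥ 29 f1 9b b2 a8.
Inner hash: even-index sum = 657 mod 256 = 145; odd-index sum = 516 mod 256 = 4 → 91 04.

9104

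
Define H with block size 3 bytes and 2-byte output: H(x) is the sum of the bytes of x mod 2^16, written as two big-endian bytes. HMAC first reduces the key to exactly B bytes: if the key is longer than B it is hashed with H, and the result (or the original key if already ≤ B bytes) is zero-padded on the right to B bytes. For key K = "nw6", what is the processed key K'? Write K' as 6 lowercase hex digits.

Key "nw6" = 6e 77 36 is exactly B = 3 bytes: K' = 6e 77 36.

6e7736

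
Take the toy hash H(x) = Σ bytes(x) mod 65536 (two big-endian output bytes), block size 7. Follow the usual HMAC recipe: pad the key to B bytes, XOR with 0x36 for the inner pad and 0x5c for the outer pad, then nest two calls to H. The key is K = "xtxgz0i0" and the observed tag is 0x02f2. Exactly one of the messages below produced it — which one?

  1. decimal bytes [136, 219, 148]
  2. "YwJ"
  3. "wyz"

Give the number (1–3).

1

Key "xtxgz0i0" = 78 74 78 67 7a 30 69 30 is 8 bytes > B = 7, so hash it first: H(key) = 03 0e, then zero-pad to 7 bytes: K' = 03 0e 00 00 00 00 00.
K' ⊕ ipad = 35 38 36 36 36 36 36; K' ⊕ opad = 5f 52 5c 5c 5c 5c 5c.
m1: inner = H(35 38 36 36 36 36 36 88 db 94) = 03 72; tag = H(5f 52 5c 5c 5c 5c 5c 03 72) = 02f2 ← matches
m2: inner = H(35 38 36 36 36 36 36 59 77 4a) = 02 95; tag = H(5f 52 5c 5c 5c 5c 5c 02 95) = 0314
m3: inner = H(35 38 36 36 36 36 36 77 79 7a) = 02 e5; tag = H(5f 52 5c 5c 5c 5c 5c 02 e5) = 0364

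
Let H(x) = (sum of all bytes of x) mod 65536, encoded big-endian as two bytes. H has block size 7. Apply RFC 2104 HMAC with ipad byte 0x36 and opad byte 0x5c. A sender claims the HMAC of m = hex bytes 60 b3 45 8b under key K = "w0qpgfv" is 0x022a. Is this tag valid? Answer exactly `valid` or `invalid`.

Key "w0qpgfv" = 77 30 71 70 67 66 76 is exactly B = 7 bytes: K' = 77 30 71 70 67 66 76.
K' ⊕ ipad = 41 06 47 46 51 50 40; K' ⊕ opad = 2b 6c 2d 2c 3b 3a 2a.
Inner hash: sum = 65+6+71+70+81+80+64+96+179+69+139 = 920 → 03 98.
Outer hash (recomputed tag): sum = 43+108+45+44+59+58+42+3+152 = 554 → 02 2a.
Recomputed tag = 022a; claimed = 022a → match.

valid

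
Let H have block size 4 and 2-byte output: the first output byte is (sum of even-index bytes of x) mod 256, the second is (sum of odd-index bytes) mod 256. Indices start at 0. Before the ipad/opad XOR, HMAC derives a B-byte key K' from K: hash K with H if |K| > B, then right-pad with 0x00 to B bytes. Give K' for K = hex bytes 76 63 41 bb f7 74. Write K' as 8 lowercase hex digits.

ae920000

|K| = 6 > B = 4, so first hash the key.
H(K): even-index sum = 430 mod 256 = 174; odd-index sum = 402 mod 256 = 146 → ae 92.
Zero-pad H(K) = ae 92 to 4 bytes: K' = ae 92 00 00.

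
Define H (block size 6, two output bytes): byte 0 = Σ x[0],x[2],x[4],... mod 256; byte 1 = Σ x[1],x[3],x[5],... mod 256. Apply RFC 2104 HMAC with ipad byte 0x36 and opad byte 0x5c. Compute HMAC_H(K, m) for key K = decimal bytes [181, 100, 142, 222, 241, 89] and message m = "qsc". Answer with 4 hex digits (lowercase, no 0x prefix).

Key decimal bytes [181, 100, 142, 222, 241, 89] = b5 64 8e de f1 59 is exactly B = 6 bytes: K' = b5 64 8e de f1 59.
K' ⊕ ipad = 83 52 b8 e8 c7 6f.  K' ⊕ opad = e9 38 d2 82 ad 05.
Inner input = (K'⊕ipad) ∥ m = 83 52 b8 e8 c7 6f ∥ 71 73 63.
Inner hash: even-index sum = 726 mod 256 = 214; odd-index sum = 540 mod 256 = 28 → d6 1c.
Outer input = (K'⊕opad) ∥ inner = e9 38 d2 82 ad 05 ∥ d6 1c.
Outer hash (tag): even-index sum = 830 mod 256 = 62; odd-index sum = 219 mod 256 = 219 → 3e db.

3edb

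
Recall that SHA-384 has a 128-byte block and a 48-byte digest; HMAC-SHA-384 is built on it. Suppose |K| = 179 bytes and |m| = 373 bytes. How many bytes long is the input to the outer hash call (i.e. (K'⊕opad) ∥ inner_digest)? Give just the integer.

176

Key is 179 > 128 bytes, so it is hashed to 48 bytes then zero-padded to 128: |K'| = 128.
Outer input = (K'⊕opad) ∥ H(inner) → 128 + 48 = 176 bytes.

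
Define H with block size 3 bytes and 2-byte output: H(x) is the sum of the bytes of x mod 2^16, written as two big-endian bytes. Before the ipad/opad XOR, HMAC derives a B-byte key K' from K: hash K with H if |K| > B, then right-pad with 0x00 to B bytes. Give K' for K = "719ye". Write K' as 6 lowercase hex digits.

|K| = 5 > B = 3, so first hash the key.
H(K): sum = 55+49+57+121+101 = 383 → 01 7f.
Zero-pad H(K) = 01 7f to 3 bytes: K' = 01 7f 00.

017f00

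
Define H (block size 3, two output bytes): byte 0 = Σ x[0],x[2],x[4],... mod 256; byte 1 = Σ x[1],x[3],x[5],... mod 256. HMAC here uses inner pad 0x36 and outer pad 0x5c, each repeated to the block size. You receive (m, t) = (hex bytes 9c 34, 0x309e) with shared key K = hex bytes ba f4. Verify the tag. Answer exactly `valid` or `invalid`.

invalid

Key hex bytes ba f4 is 2 bytes ≤ B = 3; zero-pad to 3 bytes: K' = ba f4 00.
K' ⊕ ipad = 8c c2 36; K' ⊕ opad = e6 a8 5c.
Inner hash: even-index sum = 246 mod 256 = 246; odd-index sum = 350 mod 256 = 94 → f6 5e.
Outer hash (recomputed tag): even-index sum = 416 mod 256 = 160; odd-index sum = 414 mod 256 = 158 → a0 9e.
Recomputed tag = a09e; claimed = 309e → mismatch.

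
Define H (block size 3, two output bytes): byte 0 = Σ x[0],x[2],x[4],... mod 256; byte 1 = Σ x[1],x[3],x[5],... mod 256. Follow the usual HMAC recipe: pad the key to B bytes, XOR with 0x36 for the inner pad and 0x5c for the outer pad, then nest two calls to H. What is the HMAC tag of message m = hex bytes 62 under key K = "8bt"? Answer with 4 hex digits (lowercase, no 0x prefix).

Key "8bt" = 38 62 74 is exactly B = 3 bytes: K' = 38 62 74.
K' ⊕ ipad = 0e 54 42.  K' ⊕ opad = 64 3e 28.
Inner input = (K'⊕ipad) ∥ m = 0e 54 42 ∥ 62.
Inner hash: even-index sum = 80 mod 256 = 80; odd-index sum = 182 mod 256 = 182 → 50 b6.
Outer input = (K'⊕opad) ∥ inner = 64 3e 28 ∥ 50 b6.
Outer hash (tag): even-index sum = 322 mod 256 = 66; odd-index sum = 142 mod 256 = 142 → 42 8e.

428e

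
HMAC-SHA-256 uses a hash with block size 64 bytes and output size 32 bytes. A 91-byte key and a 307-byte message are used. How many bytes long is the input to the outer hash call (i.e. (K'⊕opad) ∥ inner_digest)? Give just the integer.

Key is 91 > 64 bytes, so it is hashed to 32 bytes then zero-padded to 64: |K'| = 64.
Outer input = (K'⊕opad) ∥ H(inner) → 64 + 32 = 96 bytes.

96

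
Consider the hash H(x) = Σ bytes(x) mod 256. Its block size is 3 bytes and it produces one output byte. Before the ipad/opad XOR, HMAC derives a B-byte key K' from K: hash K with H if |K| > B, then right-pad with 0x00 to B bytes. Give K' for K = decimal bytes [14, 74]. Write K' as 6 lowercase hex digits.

0e4a00

Key decimal bytes [14, 74] = 0e 4a is 2 bytes ≤ B = 3; zero-pad to 3 bytes: K' = 0e 4a 00.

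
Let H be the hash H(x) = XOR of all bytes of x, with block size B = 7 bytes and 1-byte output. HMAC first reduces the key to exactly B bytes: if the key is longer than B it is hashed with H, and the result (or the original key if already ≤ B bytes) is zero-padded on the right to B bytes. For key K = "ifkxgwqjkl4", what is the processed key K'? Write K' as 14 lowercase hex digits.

|K| = 11 > B = 7, so first hash the key.
H(K): XOR 69⊕66⊕6b⊕78⊕67⊕77⊕71⊕6a⊕6b⊕6c⊕34 = 24.
Zero-pad H(K) = 24 to 7 bytes: K' = 24 00 00 00 00 00 00.

24000000000000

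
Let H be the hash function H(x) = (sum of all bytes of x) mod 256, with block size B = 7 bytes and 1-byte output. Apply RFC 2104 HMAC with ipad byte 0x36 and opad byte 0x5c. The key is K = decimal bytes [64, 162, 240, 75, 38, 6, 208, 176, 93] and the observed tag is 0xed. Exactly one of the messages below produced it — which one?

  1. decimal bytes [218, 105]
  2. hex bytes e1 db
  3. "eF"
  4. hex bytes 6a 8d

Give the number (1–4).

4

Key decimal bytes [64, 162, 240, 75, 38, 6, 208, 176, 93] = 40 a2 f0 4b 26 06 d0 b0 5d is 9 bytes > B = 7, so hash it first: H(key) = 26, then zero-pad to 7 bytes: K' = 26 00 00 00 00 00 00.
K' ⊕ ipad = 10 36 36 36 36 36 36; K' ⊕ opad = 7a 5c 5c 5c 5c 5c 5c.
m1: inner = H(10 36 36 36 36 36 36 da 69) = 97; tag = H(7a 5c 5c 5c 5c 5c 5c 97) = 39
m2: inner = H(10 36 36 36 36 36 36 e1 db) = 10; tag = H(7a 5c 5c 5c 5c 5c 5c 10) = b2
m3: inner = H(10 36 36 36 36 36 36 65 46) = ff; tag = H(7a 5c 5c 5c 5c 5c 5c ff) = a1
m4: inner = H(10 36 36 36 36 36 36 6a 8d) = 4b; tag = H(7a 5c 5c 5c 5c 5c 5c 4b) = ed ← matches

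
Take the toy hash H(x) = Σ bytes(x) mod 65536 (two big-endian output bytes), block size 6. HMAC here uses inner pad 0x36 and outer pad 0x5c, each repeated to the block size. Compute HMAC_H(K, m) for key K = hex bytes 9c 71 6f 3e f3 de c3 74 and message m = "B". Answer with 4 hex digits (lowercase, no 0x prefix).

Key hex bytes 9c 71 6f 3e f3 de c3 74 is 8 bytes > B = 6, so hash it first: H(key) = 04 c2, then zero-pad to 6 bytes: K' = 04 c2 00 00 00 00.
K' ⊕ ipad = 32 f4 36 36 36 36.  K' ⊕ opad = 58 9e 5c 5c 5c 5c.
Inner input = (K'⊕ipad) ∥ m = 32 f4 36 36 36 36 ∥ 42.
Inner hash: sum = 50+244+54+54+54+54+66 = 576 → 02 40.
Outer input = (K'⊕opad) ∥ inner = 58 9e 5c 5c 5c 5c ∥ 02 40.
Outer hash (tag): sum = 88+158+92+92+92+92+2+64 = 680 → 02 a8.

02a8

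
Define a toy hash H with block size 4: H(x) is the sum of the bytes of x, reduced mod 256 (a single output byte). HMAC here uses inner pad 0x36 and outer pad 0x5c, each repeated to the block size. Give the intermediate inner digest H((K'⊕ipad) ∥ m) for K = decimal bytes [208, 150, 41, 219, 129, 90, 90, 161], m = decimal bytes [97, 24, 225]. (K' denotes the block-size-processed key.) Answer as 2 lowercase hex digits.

Key decimal bytes [208, 150, 41, 219, 129, 90, 90, 161] = d0 96 29 db 81 5a 5a a1 is 8 bytes > B = 4, so hash it first: H(key) = 40, then zero-pad to 4 bytes: K' = 40 00 00 00.
K' ⊕ ipad = 76 36 36 36.
Inner input = 76 36 36 36 ∥ 61 18 e1.
Inner hash: sum = 118+54+54+54+97+24+225 = 626; mod 256 = 114 → 72.

72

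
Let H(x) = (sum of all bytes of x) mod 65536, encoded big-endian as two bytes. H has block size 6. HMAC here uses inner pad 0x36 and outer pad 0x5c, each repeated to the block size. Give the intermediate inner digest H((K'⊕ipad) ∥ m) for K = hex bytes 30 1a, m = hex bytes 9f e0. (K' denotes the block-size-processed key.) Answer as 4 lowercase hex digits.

Key hex bytes 30 1a is 2 bytes ≤ B = 6; zero-pad to 6 bytes: K' = 30 1a 00 00 00 00.
K' ⊕ ipad = 06 2c 36 36 36 36.
Inner input = 06 2c 36 36 36 36 ∥ 9f e0.
Inner hash: sum = 6+44+54+54+54+54+159+224 = 649 → 02 89.

0289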